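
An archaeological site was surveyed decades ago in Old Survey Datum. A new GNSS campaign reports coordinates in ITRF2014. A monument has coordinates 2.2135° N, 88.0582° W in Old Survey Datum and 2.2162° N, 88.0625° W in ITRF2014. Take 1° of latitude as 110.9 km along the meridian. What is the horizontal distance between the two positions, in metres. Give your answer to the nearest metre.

563 m

Δφ = 2.2162° − 2.2135° = +0.0027°; Δλ = -88.0625° − -88.0582° = -0.0043°.
ΔN = Δφ × 110900 = 299.4 m; ΔE = Δλ × 110900 × cos(2.2135°) = -0.0043 × 110900 × 0.999254 = -476.5 m.
Distance = √(ΔE² + ΔN²) = √((-476.5)² + 299.4²) = 562.8 m.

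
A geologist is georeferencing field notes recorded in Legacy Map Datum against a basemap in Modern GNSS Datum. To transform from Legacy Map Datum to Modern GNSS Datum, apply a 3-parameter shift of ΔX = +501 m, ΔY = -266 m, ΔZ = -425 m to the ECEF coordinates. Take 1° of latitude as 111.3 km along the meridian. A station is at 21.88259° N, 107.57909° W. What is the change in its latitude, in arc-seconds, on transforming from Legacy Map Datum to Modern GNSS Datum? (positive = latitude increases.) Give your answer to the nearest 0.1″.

sin φ = 0.372706, cos φ = 0.927950, sin λ = -0.953301, cos λ = -0.302022.
North component: ΔN = −sin φ cos λ·ΔX − sin φ sin λ·ΔY + cos φ·ΔZ = −(0.372706)(-0.302022)(501) − (0.372706)(-0.953301)(-266) + (0.927950)(-425) = -432.49 m.
1° of latitude spans 111300 m, so Δφ = -432.49 / 111300 × 3600 = -13.989″.

Δφ = -14.0″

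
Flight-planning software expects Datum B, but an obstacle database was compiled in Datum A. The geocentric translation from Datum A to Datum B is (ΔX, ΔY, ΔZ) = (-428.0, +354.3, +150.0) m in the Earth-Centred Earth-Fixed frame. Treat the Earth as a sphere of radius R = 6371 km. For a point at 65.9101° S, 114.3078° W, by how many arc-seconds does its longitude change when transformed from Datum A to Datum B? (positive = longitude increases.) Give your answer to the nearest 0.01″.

sin φ = -0.912906, cos φ = 0.408170, sin λ = -0.911347, cos λ = -0.411638.
East component: ΔE = −sin λ·ΔX + cos λ·ΔY = −(-0.911347)(-428.0) + (-0.411638)(354.3) = -535.90 m.
1° of latitude spans πR/180 = 111195 m; at latitude φ, 1° of longitude spans that × cos φ = 45386.4 m, so Δλ = -535.90 / 45386.4 × 3600 = -42.507″.

Δλ = -42.51″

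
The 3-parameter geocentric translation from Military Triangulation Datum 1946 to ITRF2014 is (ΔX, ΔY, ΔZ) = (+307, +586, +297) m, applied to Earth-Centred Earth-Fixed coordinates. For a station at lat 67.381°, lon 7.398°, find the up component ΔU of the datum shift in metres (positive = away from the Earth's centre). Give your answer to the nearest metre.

ΔU = 420 m

The local up (radial) axis is (cos φ cos λ, cos φ sin λ, sin φ), giving ΔU = 117.090 + 29.020 + 274.156 = 420.27 m.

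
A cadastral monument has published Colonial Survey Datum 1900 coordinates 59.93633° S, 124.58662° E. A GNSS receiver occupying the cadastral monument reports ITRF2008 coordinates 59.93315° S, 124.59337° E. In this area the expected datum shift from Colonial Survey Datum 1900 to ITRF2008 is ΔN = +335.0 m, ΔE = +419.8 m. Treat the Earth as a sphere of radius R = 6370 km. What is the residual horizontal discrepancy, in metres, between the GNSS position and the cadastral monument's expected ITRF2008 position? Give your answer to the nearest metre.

Observed coordinate differences: Δφ = +0.00318°, Δλ = +0.00675°.
Converting to metres (1° lat = 111177 m, cos φ = 0.500962): observed ΔN = 353.5 m, observed ΔE = 375.9 m.
Subtracting the expected shift leaves a residual of 353.5 − (335.0) = 18.5 m north and 375.9 − (419.8) = -43.9 m east.
Residual distance = √(18.5² + (-43.9)²) = 47.6 m.

48 m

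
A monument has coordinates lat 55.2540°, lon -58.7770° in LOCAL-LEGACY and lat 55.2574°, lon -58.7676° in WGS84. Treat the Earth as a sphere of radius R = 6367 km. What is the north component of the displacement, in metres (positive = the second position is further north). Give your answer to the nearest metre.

Δφ = 55.2574° − 55.2540° = +0.0034°; Δλ = -58.7676° − -58.7770° = +0.0094°.
1° along a meridian = πR/180 = 111125 m.
ΔN = Δφ × 111125 = 377.8 m; ΔE = Δλ × 111125 × cos(55.2540°) = +0.0094 × 111125 × 0.569939 = 595.3 m.

ΔN = 378 m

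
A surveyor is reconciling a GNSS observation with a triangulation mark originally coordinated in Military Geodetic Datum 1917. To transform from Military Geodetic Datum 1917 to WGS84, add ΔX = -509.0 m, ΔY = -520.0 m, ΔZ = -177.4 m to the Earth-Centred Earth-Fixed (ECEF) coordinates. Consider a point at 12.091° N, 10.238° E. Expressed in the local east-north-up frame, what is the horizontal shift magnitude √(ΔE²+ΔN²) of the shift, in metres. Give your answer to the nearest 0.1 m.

424.1 m

The local east axis at (φ, λ) is (−sin λ, cos λ, 0), so ΔE = −sin(10.238°)·(-509.0) + cos(10.238°)·(-520.0) = -421.25 m.
The local north axis is (−sin φ cos λ, −sin φ sin λ, cos φ), giving ΔN = 104.920 + 19.359 − 173.465 = -49.19 m.
Horizontal magnitude = √(ΔE² + ΔN²) = √((-421.25)² + (-49.19)²) = 424.11 m.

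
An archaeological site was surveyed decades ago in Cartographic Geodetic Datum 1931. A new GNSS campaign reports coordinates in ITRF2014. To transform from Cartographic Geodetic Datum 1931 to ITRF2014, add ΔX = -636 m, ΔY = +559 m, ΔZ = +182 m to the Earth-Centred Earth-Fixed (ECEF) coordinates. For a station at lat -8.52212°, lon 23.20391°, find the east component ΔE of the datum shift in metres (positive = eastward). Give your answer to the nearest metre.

ΔE = 764 m

The local east axis at (φ, λ) is (−sin λ, cos λ, 0), so ΔE = −sin(23.20391°)·(-636) + cos(23.20391°)·559 = 764.37 m.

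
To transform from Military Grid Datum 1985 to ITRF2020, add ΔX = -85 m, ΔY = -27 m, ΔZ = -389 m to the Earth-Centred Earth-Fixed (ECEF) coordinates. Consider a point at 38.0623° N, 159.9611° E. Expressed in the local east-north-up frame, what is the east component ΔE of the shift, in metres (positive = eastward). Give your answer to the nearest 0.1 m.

ΔE = 54.5 m

At φ = 38.0623°, λ = 159.9611°: sin φ = 0.616518, cos φ = 0.787341, sin λ = 0.342658, cos λ = -0.939460.
ΔE = −sin λ·ΔX + cos λ·ΔY = −(0.342658)·(-85) + (-0.939460)·(-27) = 54.49 m.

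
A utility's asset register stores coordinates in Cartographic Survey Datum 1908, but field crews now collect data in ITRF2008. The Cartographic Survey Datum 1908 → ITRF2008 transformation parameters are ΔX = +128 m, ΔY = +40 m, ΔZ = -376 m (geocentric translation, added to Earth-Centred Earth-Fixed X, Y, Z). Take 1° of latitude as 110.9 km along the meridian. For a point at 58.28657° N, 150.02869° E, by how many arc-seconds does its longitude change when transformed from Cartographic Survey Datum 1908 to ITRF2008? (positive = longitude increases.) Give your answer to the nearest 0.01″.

sin φ = 0.850688, cos φ = 0.525671, sin λ = 0.499566, cos λ = -0.866276.
East component: ΔE = −sin λ·ΔX + cos λ·ΔY = −(0.499566)(128) + (-0.866276)(40) = -98.60 m.
1° of latitude spans 110900 m; at latitude φ, 1° of longitude spans that × cos φ = 58296.9 m, so Δλ = -98.60 / 58296.9 × 3600 = -6.089″.

Δλ = -6.09″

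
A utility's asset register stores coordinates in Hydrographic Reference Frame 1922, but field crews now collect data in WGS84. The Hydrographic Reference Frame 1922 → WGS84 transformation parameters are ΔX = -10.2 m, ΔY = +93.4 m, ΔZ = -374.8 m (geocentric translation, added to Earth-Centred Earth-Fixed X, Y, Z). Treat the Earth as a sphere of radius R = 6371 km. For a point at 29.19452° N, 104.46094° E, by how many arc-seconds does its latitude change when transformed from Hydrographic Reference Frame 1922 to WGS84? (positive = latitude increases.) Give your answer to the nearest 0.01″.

Δφ = -12.06″

sin φ = 0.487776, cos φ = 0.872969, sin λ = 0.968318, cos λ = -0.249720.
North component: ΔN = −sin φ cos λ·ΔX − sin φ sin λ·ΔY + cos φ·ΔZ = −(0.487776)(-0.249720)(-10.2) − (0.487776)(0.968318)(93.4) + (0.872969)(-374.8) = -372.55 m.
1° of latitude spans πR/180 = 111195 m, so Δφ = -372.55 / 111195 × 3600 = -12.061″.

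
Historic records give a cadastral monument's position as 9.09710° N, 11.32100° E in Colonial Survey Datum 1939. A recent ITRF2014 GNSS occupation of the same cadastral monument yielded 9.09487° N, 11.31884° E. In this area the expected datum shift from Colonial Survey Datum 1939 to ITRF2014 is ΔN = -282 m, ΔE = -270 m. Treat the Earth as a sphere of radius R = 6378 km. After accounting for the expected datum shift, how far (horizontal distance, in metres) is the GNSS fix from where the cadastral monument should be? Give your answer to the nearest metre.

47 m

Observed coordinate differences: Δφ = -0.00223°, Δλ = -0.00216°.
Converting to metres (1° lat = 111317 m, cos φ = 0.987422): observed ΔN = -248.2 m, observed ΔE = -237.4 m.
Subtracting the expected shift leaves a residual of -248.2 − (-282) = 33.8 m north and -237.4 − (-270) = 32.6 m east.
Residual distance = √(33.8² + 32.6²) = 46.9 m.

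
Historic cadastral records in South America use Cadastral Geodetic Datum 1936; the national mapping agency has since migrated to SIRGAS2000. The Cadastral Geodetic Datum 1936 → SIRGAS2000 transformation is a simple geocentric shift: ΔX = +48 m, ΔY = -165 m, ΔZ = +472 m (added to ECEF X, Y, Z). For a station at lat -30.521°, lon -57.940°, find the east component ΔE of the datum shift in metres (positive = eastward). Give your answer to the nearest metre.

The local east axis at (φ, λ) is (−sin λ, cos λ, 0), so ΔE = −sin(-57.940°)·48 + cos(-57.940°)·(-165) = -46.90 m.

ΔE = -47 m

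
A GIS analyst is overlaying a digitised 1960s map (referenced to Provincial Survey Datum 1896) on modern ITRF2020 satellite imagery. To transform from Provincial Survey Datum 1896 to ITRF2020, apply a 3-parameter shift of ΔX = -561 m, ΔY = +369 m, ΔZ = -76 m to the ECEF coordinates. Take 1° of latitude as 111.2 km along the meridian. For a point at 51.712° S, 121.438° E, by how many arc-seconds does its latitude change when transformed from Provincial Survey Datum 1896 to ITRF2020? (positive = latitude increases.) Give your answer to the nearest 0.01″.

sin φ = -0.784906, cos φ = 0.619615, sin λ = 0.853205, cos λ = -0.521576.
North component: ΔN = −sin φ cos λ·ΔX − sin φ sin λ·ΔY + cos φ·ΔZ = −(-0.784906)(-0.521576)(-561) − (-0.784906)(0.853205)(369) + (0.619615)(-76) = 429.69 m.
1° of latitude spans 111200 m, so Δφ = 429.69 / 111200 × 3600 = 13.911″.

Δφ = 13.91″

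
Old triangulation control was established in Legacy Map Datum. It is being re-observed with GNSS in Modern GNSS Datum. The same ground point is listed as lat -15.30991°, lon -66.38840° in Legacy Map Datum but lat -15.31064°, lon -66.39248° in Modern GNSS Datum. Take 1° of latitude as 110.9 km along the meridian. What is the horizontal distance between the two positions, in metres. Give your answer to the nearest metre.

Δφ = -15.31064° − -15.30991° = -0.00073°; Δλ = -66.39248° − -66.38840° = -0.00408°.
ΔN = Δφ × 110900 = -81.0 m; ΔE = Δλ × 110900 × cos(-15.30991°) = -0.00408 × 110900 × 0.964512 = -436.4 m.
Distance = √(ΔE² + ΔN²) = √((-436.4)² + (-81.0)²) = 443.9 m.

444 m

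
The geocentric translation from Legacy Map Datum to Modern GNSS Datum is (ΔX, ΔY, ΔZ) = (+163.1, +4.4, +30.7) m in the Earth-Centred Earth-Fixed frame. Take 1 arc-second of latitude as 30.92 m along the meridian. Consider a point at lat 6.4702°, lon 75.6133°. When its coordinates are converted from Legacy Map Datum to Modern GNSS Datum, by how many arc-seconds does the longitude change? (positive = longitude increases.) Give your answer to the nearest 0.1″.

sin φ = 0.112686, cos φ = 0.993631, sin λ = 0.968641, cos λ = 0.248465.
East component: ΔE = −sin λ·ΔX + cos λ·ΔY = −(0.968641)(163.1) + (0.248465)(4.4) = -156.89 m.
1° of latitude spans 3600 × 30.92 = 111312 m; at latitude φ, 1° of longitude spans that × cos φ = 110603.0 m, so Δλ = -156.89 / 110603.0 × 3600 = -5.107″.

Δλ = -5.1″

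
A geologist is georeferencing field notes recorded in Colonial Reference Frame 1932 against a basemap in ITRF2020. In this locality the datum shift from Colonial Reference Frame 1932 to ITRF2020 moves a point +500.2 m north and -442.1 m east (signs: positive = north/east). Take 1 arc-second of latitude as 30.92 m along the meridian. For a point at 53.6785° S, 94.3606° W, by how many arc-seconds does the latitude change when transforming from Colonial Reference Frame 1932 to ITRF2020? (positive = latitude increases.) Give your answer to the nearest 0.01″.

1″ of latitude = 30.92 m, so Δφ = 500.2 / 30.92 = 16.177″.

Δφ = 16.18″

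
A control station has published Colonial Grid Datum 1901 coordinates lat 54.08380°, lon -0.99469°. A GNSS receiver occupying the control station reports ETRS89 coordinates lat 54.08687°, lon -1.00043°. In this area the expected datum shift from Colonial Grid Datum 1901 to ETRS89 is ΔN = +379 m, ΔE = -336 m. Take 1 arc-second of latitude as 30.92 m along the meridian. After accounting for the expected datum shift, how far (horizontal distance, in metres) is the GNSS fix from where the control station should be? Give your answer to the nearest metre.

54 m

Observed coordinate differences: Δφ = +0.00307°, Δλ = -0.00574°.
Converting to metres (1° lat = 111312 m, cos φ = 0.586601): observed ΔN = 341.7 m, observed ΔE = -374.8 m.
Subtracting the expected shift leaves a residual of 341.7 − (379) = -37.3 m north and -374.8 − (-336) = -38.8 m east.
Residual distance = √((-37.3)² + (-38.8)²) = 53.8 m.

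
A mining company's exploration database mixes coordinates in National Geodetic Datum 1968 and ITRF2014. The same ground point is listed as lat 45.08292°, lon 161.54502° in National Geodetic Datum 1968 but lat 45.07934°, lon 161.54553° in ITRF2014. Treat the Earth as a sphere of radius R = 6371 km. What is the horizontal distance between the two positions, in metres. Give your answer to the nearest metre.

Δφ = 45.07934° − 45.08292° = -0.00358°; Δλ = 161.54553° − 161.54502° = +0.00051°.
1° along a meridian = πR/180 = 111195 m.
ΔN = Δφ × 111195 = -398.1 m; ΔE = Δλ × 111195 × cos(45.08292°) = +0.00051 × 111195 × 0.706083 = 40.0 m.
Distance = √(ΔE² + ΔN²) = √(40.0² + (-398.1)²) = 400.1 m.

400 m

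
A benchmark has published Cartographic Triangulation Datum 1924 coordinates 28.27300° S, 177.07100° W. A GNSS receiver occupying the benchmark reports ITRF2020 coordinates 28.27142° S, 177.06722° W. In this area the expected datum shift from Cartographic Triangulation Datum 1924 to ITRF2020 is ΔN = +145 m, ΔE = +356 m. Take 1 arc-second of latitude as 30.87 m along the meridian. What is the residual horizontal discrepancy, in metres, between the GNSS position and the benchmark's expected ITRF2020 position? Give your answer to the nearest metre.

34 m

Observed coordinate differences: Δφ = +0.00158°, Δλ = +0.00378°.
Converting to metres (1° lat = 111132 m, cos φ = 0.880701): observed ΔN = 175.6 m, observed ΔE = 370.0 m.
Subtracting the expected shift leaves a residual of 175.6 − (145) = 30.6 m north and 370.0 − (356) = 14.0 m east.
Residual distance = √(30.6² + 14.0²) = 33.6 m.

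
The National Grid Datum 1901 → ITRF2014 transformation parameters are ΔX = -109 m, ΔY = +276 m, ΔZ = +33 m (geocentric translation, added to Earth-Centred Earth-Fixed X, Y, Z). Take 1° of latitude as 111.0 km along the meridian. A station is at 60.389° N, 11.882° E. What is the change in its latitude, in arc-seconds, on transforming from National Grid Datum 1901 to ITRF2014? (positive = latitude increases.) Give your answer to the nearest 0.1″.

Δφ = 1.9″

sin φ = 0.869400, cos φ = 0.494109, sin λ = 0.205897, cos λ = 0.978574.
North component: ΔN = −sin φ cos λ·ΔX − sin φ sin λ·ΔY + cos φ·ΔZ = −(0.869400)(0.978574)(-109) − (0.869400)(0.205897)(276) + (0.494109)(33) = 59.63 m.
1° of latitude spans 111000 m, so Δφ = 59.63 / 111000 × 3600 = 1.934″.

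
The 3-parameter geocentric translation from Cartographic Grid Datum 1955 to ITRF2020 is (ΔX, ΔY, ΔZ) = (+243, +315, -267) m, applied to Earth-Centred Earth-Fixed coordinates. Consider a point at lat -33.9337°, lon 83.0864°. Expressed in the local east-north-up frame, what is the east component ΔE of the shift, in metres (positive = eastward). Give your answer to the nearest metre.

ΔE = -203 m

The local east axis at (φ, λ) is (−sin λ, cos λ, 0), so ΔE = −sin(83.0864°)·243 + cos(83.0864°)·315 = -203.32 m.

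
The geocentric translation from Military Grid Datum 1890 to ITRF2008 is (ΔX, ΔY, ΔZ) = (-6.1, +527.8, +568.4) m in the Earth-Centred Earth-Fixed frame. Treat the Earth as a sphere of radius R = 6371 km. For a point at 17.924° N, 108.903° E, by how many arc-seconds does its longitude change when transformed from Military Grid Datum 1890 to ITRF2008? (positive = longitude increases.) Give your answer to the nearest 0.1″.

Δλ = -5.6″

sin φ = 0.307755, cos φ = 0.951466, sin λ = 0.946068, cos λ = -0.323967.
East component: ΔE = −sin λ·ΔX + cos λ·ΔY = −(0.946068)(-6.1) + (-0.323967)(527.8) = -165.22 m.
1° of latitude spans πR/180 = 111195 m; at latitude φ, 1° of longitude spans that × cos φ = 105798.1 m, so Δλ = -165.22 / 105798.1 × 3600 = -5.622″.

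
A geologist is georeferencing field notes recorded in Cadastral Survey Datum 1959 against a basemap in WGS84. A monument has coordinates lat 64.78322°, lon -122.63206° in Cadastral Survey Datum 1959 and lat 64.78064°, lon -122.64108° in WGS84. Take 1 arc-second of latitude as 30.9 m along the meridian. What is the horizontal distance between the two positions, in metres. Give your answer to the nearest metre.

Δφ = 64.78064° − 64.78322° = -0.00258°; Δλ = -122.64108° − -122.63206° = -0.00902°.
1° of latitude = 3600 × 30.90 = 111240 m.
ΔN = Δφ × 111240 = -287.0 m; ΔE = Δλ × 111240 × cos(64.78322°) = -0.00902 × 111240 × 0.426044 = -427.5 m.
Distance = √(ΔE² + ΔN²) = √((-427.5)² + (-287.0)²) = 514.9 m.

515 m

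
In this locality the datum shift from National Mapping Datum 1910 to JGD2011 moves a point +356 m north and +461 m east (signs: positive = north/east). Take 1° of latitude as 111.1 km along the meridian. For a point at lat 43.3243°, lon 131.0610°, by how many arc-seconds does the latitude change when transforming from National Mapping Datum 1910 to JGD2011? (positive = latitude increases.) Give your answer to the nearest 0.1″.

Δφ = 11.5″

1° of latitude = 111.1 km, so Δφ = 356.0 / 111100 = 0.0032043° = 11.536″.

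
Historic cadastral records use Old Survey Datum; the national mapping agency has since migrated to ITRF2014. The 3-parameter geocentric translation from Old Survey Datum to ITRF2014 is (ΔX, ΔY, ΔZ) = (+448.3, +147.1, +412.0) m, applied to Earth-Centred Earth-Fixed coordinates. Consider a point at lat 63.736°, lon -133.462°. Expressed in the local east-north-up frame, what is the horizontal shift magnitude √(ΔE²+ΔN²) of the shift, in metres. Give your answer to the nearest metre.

The local east axis at (φ, λ) is (−sin λ, cos λ, 0), so ΔE = −sin(-133.462°)·448.3 + cos(-133.462°)·147.1 = 224.20 m.
The local north axis is (−sin φ cos λ, −sin φ sin λ, cos φ), giving ΔN = 276.539 + 95.747 + 182.313 = 554.60 m.
Horizontal magnitude = √(ΔE² + ΔN²) = √(224.20² + 554.60²) = 598.20 m.

598 m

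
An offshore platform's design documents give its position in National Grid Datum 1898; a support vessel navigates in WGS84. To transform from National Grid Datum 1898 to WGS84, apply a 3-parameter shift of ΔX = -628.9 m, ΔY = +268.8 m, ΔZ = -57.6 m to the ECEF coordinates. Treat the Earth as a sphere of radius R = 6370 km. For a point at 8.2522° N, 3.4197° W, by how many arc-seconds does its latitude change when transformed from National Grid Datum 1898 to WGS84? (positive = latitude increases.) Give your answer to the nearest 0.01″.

sin φ = 0.143531, cos φ = 0.989646, sin λ = -0.059650, cos λ = 0.998219.
North component: ΔN = −sin φ cos λ·ΔX − sin φ sin λ·ΔY + cos φ·ΔZ = −(0.143531)(0.998219)(-628.9) − (0.143531)(-0.059650)(268.8) + (0.989646)(-57.6) = 35.40 m.
1° of latitude spans πR/180 = 111177 m, so Δφ = 35.40 / 111177 × 3600 = 1.146″.

Δφ = 1.15″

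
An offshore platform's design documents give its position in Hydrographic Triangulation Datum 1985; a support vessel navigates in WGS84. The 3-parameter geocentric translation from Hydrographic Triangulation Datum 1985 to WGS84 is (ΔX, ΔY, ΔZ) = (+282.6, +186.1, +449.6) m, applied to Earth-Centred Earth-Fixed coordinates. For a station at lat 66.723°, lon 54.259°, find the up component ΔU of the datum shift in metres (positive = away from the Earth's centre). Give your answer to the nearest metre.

ΔU = 538 m

At φ = 66.723°, λ = 54.259°: sin φ = 0.918605, cos φ = 0.395177, sin λ = 0.811666, cos λ = 0.584122.
ΔU = cos φ cos λ·ΔX + cos φ sin λ·ΔY + sin φ·ΔZ = (0.395177)(0.584122)(282.6) + (0.395177)(0.811666)(186.1) + (0.918605)(449.6) = 537.93 m.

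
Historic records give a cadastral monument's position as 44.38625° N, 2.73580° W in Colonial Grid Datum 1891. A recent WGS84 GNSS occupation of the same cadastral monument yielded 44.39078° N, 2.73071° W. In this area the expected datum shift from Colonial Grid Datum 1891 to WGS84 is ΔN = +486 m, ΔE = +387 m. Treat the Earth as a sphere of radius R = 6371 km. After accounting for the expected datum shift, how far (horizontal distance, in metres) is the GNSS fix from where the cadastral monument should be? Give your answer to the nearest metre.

25 m

Observed coordinate differences: Δφ = +0.00453°, Δλ = +0.00509°.
Converting to metres (1° lat = 111195 m, cos φ = 0.714641): observed ΔN = 503.7 m, observed ΔE = 404.5 m.
Subtracting the expected shift leaves a residual of 503.7 − (486) = 17.7 m north and 404.5 − (387) = 17.5 m east.
Residual distance = √(17.7² + 17.5²) = 24.9 m.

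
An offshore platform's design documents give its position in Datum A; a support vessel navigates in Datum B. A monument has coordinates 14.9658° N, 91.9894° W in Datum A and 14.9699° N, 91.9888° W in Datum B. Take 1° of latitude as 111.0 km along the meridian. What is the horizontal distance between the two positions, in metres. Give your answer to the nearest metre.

Δφ = 14.9699° − 14.9658° = +0.0041°; Δλ = -91.9888° − -91.9894° = +0.0006°.
ΔN = Δφ × 111000 = 455.1 m; ΔE = Δλ × 111000 × cos(14.9658°) = +0.0006 × 111000 × 0.966080 = 64.3 m.
Distance = √(ΔE² + ΔN²) = √(64.3² + 455.1²) = 459.6 m.

460 m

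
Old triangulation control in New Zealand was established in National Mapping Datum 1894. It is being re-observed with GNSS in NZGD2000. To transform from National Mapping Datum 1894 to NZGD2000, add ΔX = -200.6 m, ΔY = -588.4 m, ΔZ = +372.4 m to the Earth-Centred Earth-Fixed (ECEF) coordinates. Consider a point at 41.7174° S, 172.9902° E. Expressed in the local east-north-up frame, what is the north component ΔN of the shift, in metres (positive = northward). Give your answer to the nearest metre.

ΔN = 363 m

The local north axis is (−sin φ cos λ, −sin φ sin λ, cos φ), giving ΔN = 132.493 − 47.785 + 277.973 = 362.68 m.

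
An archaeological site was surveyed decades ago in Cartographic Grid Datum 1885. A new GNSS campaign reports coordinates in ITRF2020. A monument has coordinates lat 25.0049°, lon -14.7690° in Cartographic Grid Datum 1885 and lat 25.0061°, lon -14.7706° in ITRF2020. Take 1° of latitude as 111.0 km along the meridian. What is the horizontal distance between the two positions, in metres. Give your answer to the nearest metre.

Δφ = 25.0061° − 25.0049° = +0.0012°; Δλ = -14.7706° − -14.7690° = -0.0016°.
ΔN = Δφ × 111000 = 133.2 m; ΔE = Δλ × 111000 × cos(25.0049°) = -0.0016 × 111000 × 0.906272 = -161.0 m.
Distance = √(ΔE² + ΔN²) = √((-161.0)² + 133.2²) = 208.9 m.

209 m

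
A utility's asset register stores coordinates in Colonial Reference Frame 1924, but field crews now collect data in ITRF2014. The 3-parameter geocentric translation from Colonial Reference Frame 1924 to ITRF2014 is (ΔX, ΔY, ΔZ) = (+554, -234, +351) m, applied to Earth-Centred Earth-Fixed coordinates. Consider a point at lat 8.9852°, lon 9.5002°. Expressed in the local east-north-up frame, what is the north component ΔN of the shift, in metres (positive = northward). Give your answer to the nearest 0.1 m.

ΔN = 267.4 m

At φ = 8.9852°, λ = 9.5002°: sin φ = 0.156179, cos φ = 0.987729, sin λ = 0.165051, cos λ = 0.986285.
ΔN = −sin φ cos λ·ΔX − sin φ sin λ·ΔY + cos φ·ΔZ = −(0.156179)(0.986285)(554) − (0.156179)(0.165051)(-234) + (0.987729)(351) = 267.39 m.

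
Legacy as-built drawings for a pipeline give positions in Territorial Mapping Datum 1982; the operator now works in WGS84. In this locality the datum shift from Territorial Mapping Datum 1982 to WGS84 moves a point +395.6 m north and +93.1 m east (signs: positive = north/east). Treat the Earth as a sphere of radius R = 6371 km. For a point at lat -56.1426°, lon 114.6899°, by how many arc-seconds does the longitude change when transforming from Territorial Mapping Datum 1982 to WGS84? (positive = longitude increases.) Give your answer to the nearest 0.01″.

At latitude -56.1426°, cos φ = 0.557128.
One radian of longitude at latitude φ spans R cos φ, so Δλ = ΔE / (R cos φ) = 93.1 / (6371000 × 0.557128) = 2.6229e-05 rad = 5.410″.

Δλ = 5.41″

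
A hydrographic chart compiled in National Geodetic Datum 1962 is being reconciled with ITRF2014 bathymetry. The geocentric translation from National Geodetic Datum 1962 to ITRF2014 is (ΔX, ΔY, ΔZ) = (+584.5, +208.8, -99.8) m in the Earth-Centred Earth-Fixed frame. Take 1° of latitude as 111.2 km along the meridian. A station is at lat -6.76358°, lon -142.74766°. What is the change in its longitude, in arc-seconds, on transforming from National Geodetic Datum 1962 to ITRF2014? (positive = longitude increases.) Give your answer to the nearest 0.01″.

sin φ = -0.117773, cos φ = 0.993041, sin λ = -0.605326, cos λ = -0.795977.
East component: ΔE = −sin λ·ΔX + cos λ·ΔY = −(-0.605326)(584.5) + (-0.795977)(208.8) = 187.61 m.
1° of latitude spans 111200 m; at latitude φ, 1° of longitude spans that × cos φ = 110426.1 m, so Δλ = 187.61 / 110426.1 × 3600 = 6.116″.

Δλ = 6.12″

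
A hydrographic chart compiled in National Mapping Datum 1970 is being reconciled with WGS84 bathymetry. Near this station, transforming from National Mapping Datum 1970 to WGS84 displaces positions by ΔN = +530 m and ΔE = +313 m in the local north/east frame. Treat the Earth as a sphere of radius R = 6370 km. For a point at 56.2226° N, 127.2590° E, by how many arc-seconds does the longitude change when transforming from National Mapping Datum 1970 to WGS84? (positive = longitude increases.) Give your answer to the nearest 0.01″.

At latitude 56.2226°, cos φ = 0.555968.
One radian of longitude at latitude φ spans R cos φ, so Δλ = ΔE / (R cos φ) = 313.0 / (6370000 × 0.555968) = 8.8380e-05 rad = 18.230″.

Δλ = 18.23″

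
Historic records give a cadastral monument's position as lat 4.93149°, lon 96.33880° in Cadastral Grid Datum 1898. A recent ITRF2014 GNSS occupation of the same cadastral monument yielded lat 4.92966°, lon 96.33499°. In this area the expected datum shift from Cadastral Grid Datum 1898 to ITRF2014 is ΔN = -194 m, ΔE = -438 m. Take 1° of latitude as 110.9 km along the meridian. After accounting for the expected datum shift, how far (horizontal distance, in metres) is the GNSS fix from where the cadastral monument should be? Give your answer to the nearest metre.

19 m

Observed coordinate differences: Δφ = -0.00183°, Δλ = -0.00381°.
Converting to metres (1° lat = 110900 m, cos φ = 0.996298): observed ΔN = -202.9 m, observed ΔE = -421.0 m.
Subtracting the expected shift leaves a residual of -202.9 − (-194) = -8.9 m north and -421.0 − (-438) = 17.0 m east.
Residual distance = √((-8.9)² + 17.0²) = 19.2 m.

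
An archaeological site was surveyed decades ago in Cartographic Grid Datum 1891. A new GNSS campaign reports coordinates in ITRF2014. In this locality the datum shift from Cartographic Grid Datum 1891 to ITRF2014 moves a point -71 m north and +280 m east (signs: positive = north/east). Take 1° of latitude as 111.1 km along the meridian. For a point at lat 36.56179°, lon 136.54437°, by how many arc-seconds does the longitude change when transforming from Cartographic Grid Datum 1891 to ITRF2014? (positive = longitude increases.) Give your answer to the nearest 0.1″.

Δλ = 11.3″

At latitude 36.56179°, cos φ = 0.803215.
1° of longitude at this latitude = 111.1 × cos φ = 89.24 km, so Δλ = 280.0 / 89237.2 = 0.0031377° = 11.296″.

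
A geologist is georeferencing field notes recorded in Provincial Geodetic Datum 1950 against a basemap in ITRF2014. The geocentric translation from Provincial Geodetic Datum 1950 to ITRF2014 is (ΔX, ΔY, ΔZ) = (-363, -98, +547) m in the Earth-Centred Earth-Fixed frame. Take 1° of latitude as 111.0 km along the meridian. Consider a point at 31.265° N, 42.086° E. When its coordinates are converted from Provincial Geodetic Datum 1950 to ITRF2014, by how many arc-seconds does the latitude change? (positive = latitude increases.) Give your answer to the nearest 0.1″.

Δφ = 20.8″

sin φ = 0.518997, cos φ = 0.854776, sin λ = 0.670245, cos λ = 0.742140.
North component: ΔN = −sin φ cos λ·ΔX − sin φ sin λ·ΔY + cos φ·ΔZ = −(0.518997)(0.742140)(-363) − (0.518997)(0.670245)(-98) + (0.854776)(547) = 641.47 m.
1° of latitude spans 111000 m, so Δφ = 641.47 / 111000 × 3600 = 20.804″.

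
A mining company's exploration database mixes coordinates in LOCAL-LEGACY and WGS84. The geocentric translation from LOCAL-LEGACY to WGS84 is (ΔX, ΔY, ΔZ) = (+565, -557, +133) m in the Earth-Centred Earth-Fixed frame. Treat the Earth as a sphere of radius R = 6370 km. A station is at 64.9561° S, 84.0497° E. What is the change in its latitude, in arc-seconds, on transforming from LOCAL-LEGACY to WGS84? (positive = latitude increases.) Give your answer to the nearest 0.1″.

sin φ = -0.905984, cos φ = 0.423313, sin λ = 0.994612, cos λ = 0.103666.
North component: ΔN = −sin φ cos λ·ΔX − sin φ sin λ·ΔY + cos φ·ΔZ = −(-0.905984)(0.103666)(565) − (-0.905984)(0.994612)(-557) + (0.423313)(133) = -392.55 m.
1° of latitude spans πR/180 = 111177 m, so Δφ = -392.55 / 111177 × 3600 = -12.711″.

Δφ = -12.7″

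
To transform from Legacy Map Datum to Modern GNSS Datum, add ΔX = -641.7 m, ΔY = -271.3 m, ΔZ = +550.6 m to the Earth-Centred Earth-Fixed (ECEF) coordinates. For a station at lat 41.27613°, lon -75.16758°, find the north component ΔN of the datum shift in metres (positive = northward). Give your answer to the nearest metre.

ΔN = 349 m

The local north axis is (−sin φ cos λ, −sin φ sin λ, cos φ), giving ΔN = 108.367 − 173.010 + 413.797 = 349.15 m.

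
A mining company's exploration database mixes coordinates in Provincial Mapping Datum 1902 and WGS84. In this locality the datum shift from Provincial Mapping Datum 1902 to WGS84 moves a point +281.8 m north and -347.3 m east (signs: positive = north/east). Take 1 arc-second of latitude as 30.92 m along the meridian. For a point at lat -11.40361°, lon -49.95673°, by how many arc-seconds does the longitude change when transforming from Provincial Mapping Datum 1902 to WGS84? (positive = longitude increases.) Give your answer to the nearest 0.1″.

Δλ = -11.5″

At latitude -11.40361°, cos φ = 0.980259.
1″ of longitude at this latitude = 30.92 × cos φ = 30.3096 m, so Δλ = -347.3 / 30.3096 = -11.458″.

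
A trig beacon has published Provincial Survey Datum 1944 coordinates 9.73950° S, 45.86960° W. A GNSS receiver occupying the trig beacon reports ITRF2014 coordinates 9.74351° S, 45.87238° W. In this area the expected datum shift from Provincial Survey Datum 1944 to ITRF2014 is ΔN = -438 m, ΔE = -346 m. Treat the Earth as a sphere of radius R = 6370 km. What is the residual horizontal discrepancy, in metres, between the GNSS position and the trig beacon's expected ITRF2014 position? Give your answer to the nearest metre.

Observed coordinate differences: Δφ = -0.00401°, Δλ = -0.00278°.
Converting to metres (1° lat = 111177 m, cos φ = 0.985587): observed ΔN = -445.8 m, observed ΔE = -304.6 m.
Subtracting the expected shift leaves a residual of -445.8 − (-438) = -7.8 m north and -304.6 − (-346) = 41.4 m east.
Residual distance = √((-7.8)² + 41.4²) = 42.1 m.

42 m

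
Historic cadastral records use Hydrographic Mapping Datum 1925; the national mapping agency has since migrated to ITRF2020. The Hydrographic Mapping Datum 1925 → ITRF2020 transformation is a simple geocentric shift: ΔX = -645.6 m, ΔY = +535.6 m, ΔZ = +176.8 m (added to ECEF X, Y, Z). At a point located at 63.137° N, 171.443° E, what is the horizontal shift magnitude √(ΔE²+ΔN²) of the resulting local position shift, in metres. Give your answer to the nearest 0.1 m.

708.8 m

At φ = 63.137°, λ = 171.443°: sin φ = 0.892090, cos φ = 0.451859, sin λ = 0.148793, cos λ = -0.988868.
ΔE = −sin λ·ΔX + cos λ·ΔY = −(0.148793)·(-645.6) + (-0.988868)·(535.6) = -433.58 m.
ΔN = −sin φ cos λ·ΔX − sin φ sin λ·ΔY + cos φ·ΔZ = −(0.892090)(-0.988868)(-645.6) − (0.892090)(0.148793)(535.6) + (0.451859)(176.8) = -560.73 m.
Horizontal magnitude = √(ΔE² + ΔN²) = √((-433.58)² + (-560.73)²) = 708.80 m.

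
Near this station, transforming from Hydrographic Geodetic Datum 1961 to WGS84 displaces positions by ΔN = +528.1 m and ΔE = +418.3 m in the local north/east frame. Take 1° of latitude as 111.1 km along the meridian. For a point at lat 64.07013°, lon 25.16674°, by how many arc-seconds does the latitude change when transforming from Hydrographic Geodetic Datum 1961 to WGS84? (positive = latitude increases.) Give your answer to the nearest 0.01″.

1° of latitude = 111.1 km, so Δφ = 528.1 / 111100 = 0.0047534° = 17.112″.

Δφ = 17.11″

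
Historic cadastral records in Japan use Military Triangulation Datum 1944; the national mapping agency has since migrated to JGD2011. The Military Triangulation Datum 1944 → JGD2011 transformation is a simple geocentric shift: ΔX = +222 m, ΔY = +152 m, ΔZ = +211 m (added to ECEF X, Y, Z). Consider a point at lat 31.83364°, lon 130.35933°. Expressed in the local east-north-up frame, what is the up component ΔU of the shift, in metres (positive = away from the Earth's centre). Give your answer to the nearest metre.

ΔU = 88 m

At φ = 31.83364°, λ = 130.35933°: sin φ = 0.527455, cos φ = 0.849583, sin λ = 0.761998, cos λ = -0.647579.
ΔU = cos φ cos λ·ΔX + cos φ sin λ·ΔY + sin φ·ΔZ = (0.849583)(-0.647579)(222) + (0.849583)(0.761998)(152) + (0.527455)(211) = 87.56 m.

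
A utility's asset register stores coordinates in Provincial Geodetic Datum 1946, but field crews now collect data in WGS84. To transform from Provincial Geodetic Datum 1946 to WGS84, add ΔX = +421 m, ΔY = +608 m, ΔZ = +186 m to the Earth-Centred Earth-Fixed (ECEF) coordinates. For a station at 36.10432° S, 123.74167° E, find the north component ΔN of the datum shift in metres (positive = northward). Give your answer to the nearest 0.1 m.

The local north axis is (−sin φ cos λ, −sin φ sin λ, cos φ), giving ΔN = -137.794 + 297.918 + 150.278 = 310.40 m.

ΔN = 310.4 m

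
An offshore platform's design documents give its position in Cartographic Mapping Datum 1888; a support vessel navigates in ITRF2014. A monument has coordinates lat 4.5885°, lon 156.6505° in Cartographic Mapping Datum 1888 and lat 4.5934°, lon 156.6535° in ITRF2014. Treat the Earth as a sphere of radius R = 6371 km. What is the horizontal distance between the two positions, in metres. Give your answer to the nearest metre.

Δφ = 4.5934° − 4.5885° = +0.0049°; Δλ = 156.6535° − 156.6505° = +0.0030°.
1° along a meridian = πR/180 = 111195 m.
ΔN = Δφ × 111195 = 544.9 m; ΔE = Δλ × 111195 × cos(4.5885°) = +0.0030 × 111195 × 0.996795 = 332.5 m.
Distance = √(ΔE² + ΔN²) = √(332.5² + 544.9²) = 638.3 m.

638 m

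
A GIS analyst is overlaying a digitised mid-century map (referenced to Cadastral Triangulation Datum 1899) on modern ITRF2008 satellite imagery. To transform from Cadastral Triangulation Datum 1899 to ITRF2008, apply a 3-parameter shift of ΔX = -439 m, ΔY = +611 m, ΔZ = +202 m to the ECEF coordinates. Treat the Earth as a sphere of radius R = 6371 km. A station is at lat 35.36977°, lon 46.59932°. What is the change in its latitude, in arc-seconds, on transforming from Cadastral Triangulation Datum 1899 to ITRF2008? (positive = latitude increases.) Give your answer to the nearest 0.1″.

Δφ = 2.7″

sin φ = 0.578851, cos φ = 0.815433, sin λ = 0.726567, cos λ = 0.687096.
North component: ΔN = −sin φ cos λ·ΔX − sin φ sin λ·ΔY + cos φ·ΔZ = −(0.578851)(0.687096)(-439) − (0.578851)(0.726567)(611) + (0.815433)(202) = 82.35 m.
1° of latitude spans πR/180 = 111195 m, so Δφ = 82.35 / 111195 × 3600 = 2.666″.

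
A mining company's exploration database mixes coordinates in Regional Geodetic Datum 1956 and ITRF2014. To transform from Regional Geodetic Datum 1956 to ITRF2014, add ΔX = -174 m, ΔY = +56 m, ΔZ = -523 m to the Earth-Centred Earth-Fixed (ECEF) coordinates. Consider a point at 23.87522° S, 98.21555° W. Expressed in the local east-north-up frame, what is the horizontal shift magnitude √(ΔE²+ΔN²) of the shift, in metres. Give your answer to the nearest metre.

The local east axis at (φ, λ) is (−sin λ, cos λ, 0), so ΔE = −sin(-98.21555°)·(-174) + cos(-98.21555°)·56 = -180.22 m.
The local north axis is (−sin φ cos λ, −sin φ sin λ, cos φ), giving ΔN = 10.064 − 22.433 − 478.246 = -490.62 m.
Horizontal magnitude = √(ΔE² + ΔN²) = √((-180.22)² + (-490.62)²) = 522.67 m.

523 m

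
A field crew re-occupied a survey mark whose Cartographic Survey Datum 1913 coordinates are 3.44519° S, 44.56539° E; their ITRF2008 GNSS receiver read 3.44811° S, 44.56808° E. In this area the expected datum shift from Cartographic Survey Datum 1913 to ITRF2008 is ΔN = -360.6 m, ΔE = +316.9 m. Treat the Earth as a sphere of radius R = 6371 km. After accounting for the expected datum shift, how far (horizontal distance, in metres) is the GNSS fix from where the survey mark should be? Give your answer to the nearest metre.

Observed coordinate differences: Δφ = -0.00292°, Δλ = +0.00269°.
Converting to metres (1° lat = 111195 m, cos φ = 0.998193): observed ΔN = -324.7 m, observed ΔE = 298.6 m.
Subtracting the expected shift leaves a residual of -324.7 − (-360.6) = 35.9 m north and 298.6 − (316.9) = -18.3 m east.
Residual distance = √(35.9² + (-18.3)²) = 40.3 m.

40 m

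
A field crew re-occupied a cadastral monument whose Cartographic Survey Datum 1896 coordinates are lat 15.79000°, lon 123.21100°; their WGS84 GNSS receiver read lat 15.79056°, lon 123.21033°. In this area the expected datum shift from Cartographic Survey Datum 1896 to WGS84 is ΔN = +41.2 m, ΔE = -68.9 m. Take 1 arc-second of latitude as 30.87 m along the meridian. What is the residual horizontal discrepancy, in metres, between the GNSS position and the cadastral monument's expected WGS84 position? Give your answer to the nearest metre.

21 m

Observed coordinate differences: Δφ = +0.00056°, Δλ = -0.00067°.
Converting to metres (1° lat = 111132 m, cos φ = 0.962266): observed ΔN = 62.2 m, observed ΔE = -71.6 m.
Subtracting the expected shift leaves a residual of 62.2 − (41.2) = 21.0 m north and -71.6 − (-68.9) = -2.7 m east.
Residual distance = √(21.0² + (-2.7)²) = 21.2 m.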